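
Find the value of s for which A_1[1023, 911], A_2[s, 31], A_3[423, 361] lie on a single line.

The three points are collinear iff det[A_1A_2; A_1A_3] = 0.
This determinant is linear in s: (-550)s + (34650) = 0, so s = 63.

63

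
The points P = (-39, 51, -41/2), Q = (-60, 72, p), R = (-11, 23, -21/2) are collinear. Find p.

-28

Collinearity requires PQ × PR = 0; each component is linear in p.
The x-component gives (28)p + (784) = 0, so p = -28.
The remaining components then also vanish.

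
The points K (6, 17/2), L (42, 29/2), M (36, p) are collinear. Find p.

Collinearity: (M − K) must be parallel to (L − K) = (36, 6).
Cross-multiplying the components: (p − 17/2)·(36) = (30)·(6).
Solving gives p = 27/2.

27/2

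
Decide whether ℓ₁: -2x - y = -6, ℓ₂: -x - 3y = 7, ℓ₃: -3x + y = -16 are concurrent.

No

Intersecting ℓ₁ and ℓ₂: solving the 2×2 system gives (x, y) = (5, -4).
Substitute into ℓ₃: (-3)(5) + (1)(-4) = -19.
But ℓ₃ requires -16 ≠ -19, so the three lines have no common point.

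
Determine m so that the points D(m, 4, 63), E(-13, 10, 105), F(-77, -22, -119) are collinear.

Direction EF = (-64, -32, -224). From the y-coordinate of D, the parameter along the line is τ = (4 − 10)/(-32) = 3/16.
Then m = (-13) + 3/16·(-64) = -25.

-25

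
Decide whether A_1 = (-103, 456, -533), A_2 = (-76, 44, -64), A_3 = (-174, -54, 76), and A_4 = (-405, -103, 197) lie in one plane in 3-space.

The four points are coplanar iff the 3×3 determinant with rows A_1A_2, A_1A_3, A_1A_4 is zero.
Rows: (27, -412, 469), (-71, -510, 609), (-302, -559, 730).
Expanding along the first row: (27)(-31869) − (-412)(132088) + (469)(-114331) = -61446.
Nonzero ⇒ not coplanar.

No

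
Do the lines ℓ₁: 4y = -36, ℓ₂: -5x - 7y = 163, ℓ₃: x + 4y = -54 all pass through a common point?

Intersecting ℓ₁ and ℓ₂: solving the 2×2 system gives (x, y) = (-20, -9).
Substitute into ℓ₃: (1)(-20) + (4)(-9) = -56.
But ℓ₃ requires -54 ≠ -56, so the three lines have no common point.

No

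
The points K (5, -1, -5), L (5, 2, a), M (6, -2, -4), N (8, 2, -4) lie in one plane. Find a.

-6

Coplanarity ⇔ det[KL; KM; KN] = 0.
Expanding, this is linear in a: (6)a + (36) = 0.
So a = -6.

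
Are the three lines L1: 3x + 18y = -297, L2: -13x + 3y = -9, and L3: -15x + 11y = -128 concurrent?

No

The three lines meet at one point iff the augmented coefficient matrix [aᵢ bᵢ cᵢ] has rank < 3, i.e. its determinant vanishes.
Here the determinant is 729.
Nonzero, so no common point exists.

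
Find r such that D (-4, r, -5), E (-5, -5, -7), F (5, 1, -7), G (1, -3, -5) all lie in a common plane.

-6

The points are coplanar iff DE · (DF × DG) = 0.
Expanding, this is linear in r: (20)r + (120) = 0.
So r = -6.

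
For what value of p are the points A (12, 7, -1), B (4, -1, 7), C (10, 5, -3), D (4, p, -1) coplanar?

-1

Normal to plane ABC: n = (32, -32, 0); plane equation n·P = 160.
Requiring n·D = 160: (-32)p + (128) = 160.
So p = -1.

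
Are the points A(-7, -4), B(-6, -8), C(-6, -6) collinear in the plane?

AB = (1, -4), AC = (1, -2).
If collinear, AC would be a scalar multiple of AB. But (1)·(-2) ≠ (-4)·(1) (difference 2), so they are not parallel; the points are not collinear.

No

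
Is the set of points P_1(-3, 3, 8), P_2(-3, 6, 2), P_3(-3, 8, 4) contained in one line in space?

P_1P_2 = (0, 3, -6), P_1P_3 = (0, 5, -4).
P_1P_2 × P_1P_3 = (18, 0, 0).
The cross product is nonzero, so the points do not lie on one line.

No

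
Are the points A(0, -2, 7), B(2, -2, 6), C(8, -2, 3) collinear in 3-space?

Yes

AB = (2, 0, -1), AC = (8, 0, -4).
AB × AC = (0, 0, 0).
The cross product vanishes, so the three points are collinear.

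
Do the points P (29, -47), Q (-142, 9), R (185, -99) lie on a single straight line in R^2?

PQ = (-171, 56), PR = (156, -52).
Twice the signed area of △PQR is (-171)(-52) − (56)(156) = 156.
The area is nonzero, so the three points are not collinear.

No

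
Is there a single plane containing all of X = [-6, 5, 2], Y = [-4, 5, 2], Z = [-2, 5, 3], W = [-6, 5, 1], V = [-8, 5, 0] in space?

Yes

The plane through X, Y, Z has normal n = XY × XZ = (0, -2, 0) and equation n·P = -10.
Checking the remaining points: n·W = -10, n·V = -10.
All equal -10, so all 5 points lie in one plane.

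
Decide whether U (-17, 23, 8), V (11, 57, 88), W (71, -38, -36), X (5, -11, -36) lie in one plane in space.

The four points are coplanar iff the 3×3 determinant with rows UV, UW, UX is zero.
Rows: (28, 34, 80), (88, -61, -44), (22, -34, -44).
Expanding along the first row: (28)(1188) − (34)(-2904) + (80)(-1650) = 0.
Zero determinant ⇒ coplanar.

Yes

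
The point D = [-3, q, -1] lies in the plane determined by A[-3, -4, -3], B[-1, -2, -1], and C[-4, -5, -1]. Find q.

-4

A normal to the plane is n = AB × AC = (6, -6, 0).
D lies in the plane iff n · AD = 0.
This gives (-6)q + (-24) = 0, so q = -4.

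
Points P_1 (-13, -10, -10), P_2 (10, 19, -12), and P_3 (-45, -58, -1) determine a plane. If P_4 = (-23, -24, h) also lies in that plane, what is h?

The plane through P_1, P_2, P_3 has equation 165x − 143y − 176z = 1045.
Substituting P_4: (-176)h + (-363) = 1045, so h = -8.

-8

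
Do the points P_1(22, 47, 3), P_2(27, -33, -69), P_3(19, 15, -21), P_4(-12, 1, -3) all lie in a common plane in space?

With P_1 as base: P_1P_2 = (5, -80, -72), P_1P_3 = (-3, -32, -24), P_1P_4 = (-34, -46, -6).
P_1P_3 × P_1P_4 = (-912, 798, -950).
P_1P_2 · (P_1P_3 × P_1P_4) = 0.
The scalar triple product vanishes, so the four points are coplanar.

Yes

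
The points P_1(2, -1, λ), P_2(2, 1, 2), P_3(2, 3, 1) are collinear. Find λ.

3

Direction P_2P_3 = (0, 2, -1). From the y-coordinate of P_1, the parameter along the line is τ = (-1 − 1)/2 = -1.
Then λ = 2 + (-1)·(-1) = 3.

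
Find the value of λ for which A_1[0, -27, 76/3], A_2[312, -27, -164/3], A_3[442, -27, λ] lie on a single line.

-88

Collinearity requires A_1A_2 × A_1A_3 = 0; each component is linear in λ.
The y-component gives (-312)λ + (-27456) = 0, so λ = -88.
The remaining components then also vanish.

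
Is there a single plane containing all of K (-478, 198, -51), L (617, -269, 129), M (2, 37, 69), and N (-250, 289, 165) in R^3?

The four points are coplanar iff the 3×3 determinant with rows KL, KM, KN is zero.
Rows: (1095, -467, 180), (480, -161, 120), (228, 91, 216).
Expanding along the first row: (1095)(-45696) − (-467)(76320) + (180)(80388) = 74160.
Nonzero ⇒ not coplanar.

No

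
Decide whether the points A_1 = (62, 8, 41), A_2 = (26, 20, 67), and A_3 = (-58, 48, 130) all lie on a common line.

A_1A_2 = (-36, 12, 26), A_1A_3 = (-120, 40, 89).
A_1A_2 × A_1A_3 = (28, 84, 0).
The cross product is nonzero, so the points do not lie on one line.

No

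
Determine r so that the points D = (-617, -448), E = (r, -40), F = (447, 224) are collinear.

The three points are collinear iff det[DE; DF] = 0.
This determinant is linear in r: (672)r + (-19488) = 0, so r = 29.

29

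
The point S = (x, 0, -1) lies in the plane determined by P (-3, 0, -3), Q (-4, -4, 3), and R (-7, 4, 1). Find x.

A normal to the plane is n = PQ × PR = (-40, -20, -20).
S lies in the plane iff n · PS = 0.
This gives (-40)x + (-160) = 0, so x = -4.

-4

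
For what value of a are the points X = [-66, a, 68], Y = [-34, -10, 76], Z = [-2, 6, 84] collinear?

-26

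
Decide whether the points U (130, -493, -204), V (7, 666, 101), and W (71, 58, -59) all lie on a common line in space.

UV = (-123, 1159, 305), UW = (-59, 551, 145).
Comparing components 3 and 1: (305)(-59) − (-123)(145) = -160 ≠ 0, so UV and UW are not parallel and the points are not collinear.

No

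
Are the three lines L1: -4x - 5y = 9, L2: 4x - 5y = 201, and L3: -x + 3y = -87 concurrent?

Yes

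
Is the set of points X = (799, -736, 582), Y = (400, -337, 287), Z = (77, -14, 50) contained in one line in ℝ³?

XY = (-399, 399, -295), XZ = (-722, 722, -532).
XY × XZ = (722, 722, 0).
The cross product is nonzero, so the points do not lie on one line.

No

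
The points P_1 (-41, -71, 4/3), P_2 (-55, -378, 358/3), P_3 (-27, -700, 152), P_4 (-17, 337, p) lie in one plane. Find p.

Coplanarity ⇔ det[P_1P_2; P_1P_3; P_1P_4] = 0.
Expanding, this is linear in p: (13104)p + (2188368) = 0.
So p = -167.

-167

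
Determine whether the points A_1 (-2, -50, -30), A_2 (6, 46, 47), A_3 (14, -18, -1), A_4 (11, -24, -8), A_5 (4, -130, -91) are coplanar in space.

The plane through A_1, A_2, A_3 has normal n = A_1A_2 × A_1A_3 = (320, 1000, -1280) and equation n·P = -12240.
Checking the remaining points: n·A_4 = -10240, n·A_5 = -12240.
Since n·A_4 = -10240 ≠ -12240, A_4 is off the plane and the points are not all coplanar.

No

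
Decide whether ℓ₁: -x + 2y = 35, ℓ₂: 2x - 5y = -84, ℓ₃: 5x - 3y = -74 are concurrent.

Intersecting ℓ₁ and ℓ₂: solving the 2×2 system gives (x, y) = (-7, 14).
Substitute into ℓ₃: (5)(-7) + (-3)(14) = -77.
But ℓ₃ requires -74 ≠ -77, so the three lines have no common point.

No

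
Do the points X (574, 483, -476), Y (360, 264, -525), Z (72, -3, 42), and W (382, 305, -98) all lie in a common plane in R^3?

With X as base: XY = (-214, -219, -49), XZ = (-502, -486, 518), XW = (-192, -178, 378).
XZ × XW = (-91504, 90300, -3956).
XY · (XZ × XW) = 0.
The scalar triple product vanishes, so the four points are coplanar.

Yes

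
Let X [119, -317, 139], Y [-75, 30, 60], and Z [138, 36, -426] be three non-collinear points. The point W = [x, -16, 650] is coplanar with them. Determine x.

-308

The plane through X, Y, Z has equation −168168x − 111111y − 75075z = 4774770.
Substituting W: (-168168)x + (-47020974) = 4774770, so x = -308.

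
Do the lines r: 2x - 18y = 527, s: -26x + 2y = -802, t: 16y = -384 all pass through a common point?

No

Intersecting r and s: solving the 2×2 system gives (x, y) = (6691/232, -6049/232).
Substitute into t: (0)(6691/232) + (16)(-6049/232) = -12098/29.
But t requires -384 ≠ -12098/29, so the three lines have no common point.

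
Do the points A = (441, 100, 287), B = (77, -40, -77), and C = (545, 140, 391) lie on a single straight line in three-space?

Yes

AB = (-364, -140, -364), AC = (104, 40, 104).
Each component of AC is -2/7 times the corresponding component of AB, so AC = -2/7·AB and the points are collinear.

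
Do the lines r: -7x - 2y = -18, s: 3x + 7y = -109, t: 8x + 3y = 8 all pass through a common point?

Lines aᵢx + bᵢy = cᵢ with pairwise distinct directions are concurrent exactly when det[aᵢ bᵢ cᵢ] = 0.
Here the determinant is -43.
Nonzero, so no common point exists.

No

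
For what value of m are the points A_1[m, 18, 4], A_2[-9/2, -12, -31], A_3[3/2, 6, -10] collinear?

11/2

Collinearity requires A_1A_2 × A_1A_3 = 0; each component is linear in m.
The y-component gives (21)m + (-231/2) = 0, so m = 11/2.
The remaining components then also vanish.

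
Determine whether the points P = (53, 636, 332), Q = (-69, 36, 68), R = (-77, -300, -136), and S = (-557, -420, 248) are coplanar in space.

No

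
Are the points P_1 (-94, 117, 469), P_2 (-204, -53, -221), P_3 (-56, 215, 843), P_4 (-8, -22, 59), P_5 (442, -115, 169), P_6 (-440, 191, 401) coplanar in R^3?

The plane through P_1, P_2, P_3 has normal n = P_1P_2 × P_1P_3 = (4040, 14920, -4320) and equation n·P = -660200.
Checking the remaining points: n·P_4 = -615440, n·P_5 = -660200, n·P_6 = -660200.
Since n·P_4 = -615440 ≠ -660200, P_4 is off the plane and the points are not all coplanar.

No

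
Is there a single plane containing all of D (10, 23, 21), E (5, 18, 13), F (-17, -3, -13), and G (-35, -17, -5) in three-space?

Yes

With D as base: DE = (-5, -5, -8), DF = (-27, -26, -34), DG = (-45, -40, -26).
DF × DG = (-684, 828, -90).
DE · (DF × DG) = 0.
The scalar triple product vanishes, so the four points are coplanar.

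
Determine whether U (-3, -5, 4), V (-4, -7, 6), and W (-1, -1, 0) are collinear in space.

Yes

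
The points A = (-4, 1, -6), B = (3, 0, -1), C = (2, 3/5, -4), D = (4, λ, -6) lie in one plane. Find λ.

Normal to plane ABC: n = (0, 16, 16/5); plane equation n·P = -16/5.
Requiring n·D = -16/5: (16)λ + (-96/5) = -16/5.
So λ = 1.

1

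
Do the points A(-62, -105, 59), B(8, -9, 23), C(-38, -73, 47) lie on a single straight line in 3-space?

AB = (70, 96, -36), AC = (24, 32, -12).
Comparing components 3 and 1: (-36)(24) − (70)(-12) = -24 ≠ 0, so AB and AC are not parallel and the points are not collinear.

No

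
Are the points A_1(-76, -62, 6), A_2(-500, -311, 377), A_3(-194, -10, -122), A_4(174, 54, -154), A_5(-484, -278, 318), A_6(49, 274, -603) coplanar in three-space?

No

The plane through A_1, A_2, A_3 has normal n = A_1A_2 × A_1A_3 = (12580, -98050, -51430) and equation n·P = 4814440.
Checking the remaining points: n·A_4 = 4814440, n·A_5 = 4814440, n·A_6 = 4763010.
Since n·A_6 = 4763010 ≠ 4814440, A_6 is off the plane and the points are not all coplanar.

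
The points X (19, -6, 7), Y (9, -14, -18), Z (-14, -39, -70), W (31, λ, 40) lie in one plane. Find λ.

0

Coplanarity ⇔ det[XY; XZ; XW] = 0.
Expanding, this is linear in λ: (55)λ + (0) = 0.
So λ = 0.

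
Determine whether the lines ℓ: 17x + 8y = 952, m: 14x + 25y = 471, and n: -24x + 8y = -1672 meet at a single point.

Yes

Lines aᵢx + bᵢy = cᵢ with pairwise distinct directions are concurrent exactly when det[aᵢ bᵢ cᵢ] = 0.
Here the determinant is 0.
It vanishes, so the lines are concurrent at (64, -17).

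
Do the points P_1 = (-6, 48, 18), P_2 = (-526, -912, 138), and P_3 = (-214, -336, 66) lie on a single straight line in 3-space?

P_1P_2 = (-520, -960, 120), P_1P_3 = (-208, -384, 48).
P_1P_2 × P_1P_3 = (0, 0, 0).
The cross product vanishes, so the three points are collinear.

Yes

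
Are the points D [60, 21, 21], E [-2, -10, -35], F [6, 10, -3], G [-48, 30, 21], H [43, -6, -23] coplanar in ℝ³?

The plane through D, E, F has normal n = DE × DF = (128, 1536, -992) and equation n·P = 19104.
Checking the remaining points: n·G = 19104, n·H = 19104.
All equal 19104, so all 5 points lie in one plane.

Yes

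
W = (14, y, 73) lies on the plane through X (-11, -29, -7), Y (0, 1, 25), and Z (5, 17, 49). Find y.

The plane through X, Y, Z has equation 208x − 104y + 26z = 546.
Substituting W: (-104)y + (4810) = 546, so y = 41.

41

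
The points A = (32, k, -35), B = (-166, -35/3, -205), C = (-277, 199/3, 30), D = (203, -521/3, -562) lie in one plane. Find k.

Coplanarity ⇔ det[AB; AC; AD] = 0.
Expanding, this is linear in k: (-47088)k + (-737712) = 0.
So k = -47/3.

-47/3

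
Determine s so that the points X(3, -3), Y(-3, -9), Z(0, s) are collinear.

-6

Collinearity: (Z − X) must be parallel to (Y − X) = (-6, -6).
Cross-multiplying the components: (s − (-3))·(-6) = (-3)·(-6).
Solving gives s = -6.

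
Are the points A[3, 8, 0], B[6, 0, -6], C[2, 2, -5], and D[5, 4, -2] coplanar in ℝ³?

No

With A as base: AB = (3, -8, -6), AC = (-1, -6, -5), AD = (2, -4, -2).
AC × AD = (-8, -12, 16).
AB · (AC × AD) = -24.
Since -24 ≠ 0, the four points are not coplanar.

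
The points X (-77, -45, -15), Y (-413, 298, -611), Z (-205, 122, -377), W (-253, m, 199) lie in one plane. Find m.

The points are coplanar iff XY · (XZ × XW) = 0.
Expanding, this is linear in m: (-45344)m + (-317408) = 0.
So m = -7.

-7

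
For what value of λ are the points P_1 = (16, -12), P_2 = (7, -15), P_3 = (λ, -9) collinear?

25

Collinearity: (P_3 − P_1) must be parallel to (P_2 − P_1) = (-9, -3).
Cross-multiplying the components: (λ − 16)·(-3) = (3)·(-9).
Solving gives λ = 25.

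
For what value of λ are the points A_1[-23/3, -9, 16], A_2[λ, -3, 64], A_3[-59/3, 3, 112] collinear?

Direction A_1A_3 = (-12, 12, 96). From the y-coordinate of A_2, the parameter along the line is τ = (-3 − (-9))/12 = 1/2.
Then λ = (-23/3) + 1/2·(-12) = -41/3.

-41/3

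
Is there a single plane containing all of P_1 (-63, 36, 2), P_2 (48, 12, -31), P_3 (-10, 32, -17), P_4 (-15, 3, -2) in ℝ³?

No

A normal to the plane through P_1, P_2, P_3 is n = P_1P_2 × P_1P_3 = (324, 360, 828).
The plane has equation n·P = -5796. For P_4: n·P_4 = -5436.
-5436 ≠ -5796, so P_4 is off the plane.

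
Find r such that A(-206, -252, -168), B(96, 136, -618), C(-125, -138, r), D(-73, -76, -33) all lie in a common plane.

The points are coplanar iff AB · (AC × AD) = 0.
Expanding, this is linear in r: (-1548)r + (552636) = 0.
So r = 357.

357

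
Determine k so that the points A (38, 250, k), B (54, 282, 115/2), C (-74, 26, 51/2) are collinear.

Collinearity requires AB × AC = 0; each component is linear in k.
The x-component gives (-256)k + (13696) = 0, so k = 107/2.
The remaining components then also vanish.

107/2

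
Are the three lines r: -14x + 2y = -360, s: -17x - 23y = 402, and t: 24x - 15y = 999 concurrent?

Yes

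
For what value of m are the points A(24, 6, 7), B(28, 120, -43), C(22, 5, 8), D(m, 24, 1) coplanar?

Normal to plane ABC: n = (64, 96, 224); plane equation n·P = 3680.
Requiring n·D = 3680: (64)m + (2528) = 3680.
So m = 18.

18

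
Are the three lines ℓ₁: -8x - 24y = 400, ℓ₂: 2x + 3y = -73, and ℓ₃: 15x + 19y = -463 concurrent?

No

Lines aᵢx + bᵢy = cᵢ with pairwise distinct directions are concurrent exactly when det[aᵢ bᵢ cᵢ] = 0.
Here the determinant is 1272.
Nonzero, so no common point exists.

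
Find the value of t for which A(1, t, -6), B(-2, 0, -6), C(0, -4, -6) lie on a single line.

-6

Direction BC = (2, -4, 0). From the x-coordinate of A, the parameter along the line is τ = (1 − (-2))/2 = 3/2.
Then t = 0 + 3/2·(-4) = -6.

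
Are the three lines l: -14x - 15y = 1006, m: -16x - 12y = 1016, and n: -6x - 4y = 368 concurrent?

Yes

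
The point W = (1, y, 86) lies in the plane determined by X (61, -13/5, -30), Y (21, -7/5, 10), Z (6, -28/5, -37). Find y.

17/5

The plane through X, Y, Z has equation (558/5)x − 2480y + 186z = 38378/5.
Substituting W: (-2480)y + (80538/5) = 38378/5, so y = 17/5.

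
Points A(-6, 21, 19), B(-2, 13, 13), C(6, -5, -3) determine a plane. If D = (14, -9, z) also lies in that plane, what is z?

9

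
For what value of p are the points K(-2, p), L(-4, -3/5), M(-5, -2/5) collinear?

The three points are collinear iff det[KL; KM] = 0.
This determinant is linear in p: (-1)p + (-1) = 0, so p = -1.

-1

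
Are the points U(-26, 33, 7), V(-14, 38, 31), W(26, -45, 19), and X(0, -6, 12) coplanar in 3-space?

A normal to the plane through U, V, W is n = UV × UW = (1932, 1104, -1196).
The plane has equation n·P = -22172. For X: n·X = -20976.
-20976 ≠ -22172, so X is off the plane.

No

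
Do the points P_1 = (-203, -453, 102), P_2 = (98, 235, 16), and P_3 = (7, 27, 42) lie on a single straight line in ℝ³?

P_1P_2 = (301, 688, -86), P_1P_3 = (210, 480, -60).
P_1P_2 × P_1P_3 = (0, 0, 0).
The cross product vanishes, so the three points are collinear.

Yes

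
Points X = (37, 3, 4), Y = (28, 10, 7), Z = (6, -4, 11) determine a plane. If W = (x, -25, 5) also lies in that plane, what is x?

21

A normal to the plane is n = XY × XZ = (70, -30, 280).
W lies in the plane iff n · XW = 0.
This gives (70)x + (-1470) = 0, so x = 21.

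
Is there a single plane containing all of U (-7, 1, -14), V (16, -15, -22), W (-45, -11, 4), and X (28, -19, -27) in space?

No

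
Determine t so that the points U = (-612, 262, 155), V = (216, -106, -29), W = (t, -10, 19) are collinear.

Direction UV = (828, -368, -184). From the y-coordinate of W, the parameter along the line is τ = (-10 − 262)/(-368) = 17/23.
Then t = (-612) + 17/23·(828) = 0.

0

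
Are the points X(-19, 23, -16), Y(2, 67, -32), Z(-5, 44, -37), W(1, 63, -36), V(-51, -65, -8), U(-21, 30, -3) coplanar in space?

No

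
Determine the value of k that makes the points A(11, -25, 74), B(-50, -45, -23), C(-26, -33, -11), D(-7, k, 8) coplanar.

The points are coplanar iff AB · (AC × AD) = 0.
Expanding, this is linear in k: (-1596)k + (-39900) = 0.
So k = -25.

-25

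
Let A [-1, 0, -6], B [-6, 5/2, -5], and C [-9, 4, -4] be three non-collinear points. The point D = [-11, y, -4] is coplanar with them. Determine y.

A normal to the plane is n = AB × AC = (1, 2, 0).
D lies in the plane iff n · AD = 0.
This gives (2)y + (-10) = 0, so y = 5.

5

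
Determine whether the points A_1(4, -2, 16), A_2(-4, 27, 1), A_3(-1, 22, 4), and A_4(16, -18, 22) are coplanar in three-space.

No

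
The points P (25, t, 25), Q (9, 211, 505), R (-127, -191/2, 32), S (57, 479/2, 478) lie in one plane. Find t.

The points are coplanar iff PQ · (PR × PS) = 0.
Expanding, this is linear in t: (26376)t + (-712152) = 0.
So t = 27.

27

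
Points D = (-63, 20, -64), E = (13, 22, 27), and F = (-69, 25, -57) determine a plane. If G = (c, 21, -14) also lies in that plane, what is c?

-21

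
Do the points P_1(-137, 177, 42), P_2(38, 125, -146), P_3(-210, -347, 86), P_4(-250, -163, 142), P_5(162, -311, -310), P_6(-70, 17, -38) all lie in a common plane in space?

No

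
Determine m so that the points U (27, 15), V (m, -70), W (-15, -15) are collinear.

-92

The three points are collinear iff det[UV; UW] = 0.
This determinant is linear in m: (-30)m + (-2760) = 0, so m = -92.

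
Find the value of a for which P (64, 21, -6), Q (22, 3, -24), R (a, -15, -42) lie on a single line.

-20

Collinearity requires PQ × PR = 0; each component is linear in a.
The y-component gives (-18)a + (-360) = 0, so a = -20.
The remaining components then also vanish.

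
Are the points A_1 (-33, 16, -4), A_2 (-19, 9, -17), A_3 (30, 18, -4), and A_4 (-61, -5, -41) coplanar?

No

A normal to the plane through A_1, A_2, A_3 is n = A_1A_2 × A_1A_3 = (26, -819, 469).
The plane has equation n·P = -15838. For A_4: n·A_4 = -16720.
-16720 ≠ -15838, so A_4 is off the plane.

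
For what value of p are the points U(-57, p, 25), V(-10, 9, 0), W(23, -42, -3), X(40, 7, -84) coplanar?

62

Coplanarity ⇔ det[UV; UW; UX] = 0.
Expanding, this is linear in p: (-2622)p + (162564) = 0.
So p = 62.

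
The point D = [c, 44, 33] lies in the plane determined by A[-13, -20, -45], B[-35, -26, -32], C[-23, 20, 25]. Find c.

5

Coplanarity requires AB · (AC × AD) = 0.
AB = (-22, -6, 13), AC = (-10, 40, 70); the triple product is linear in c with coefficient -940 and constant term 4700.
Setting it to zero: c = 5.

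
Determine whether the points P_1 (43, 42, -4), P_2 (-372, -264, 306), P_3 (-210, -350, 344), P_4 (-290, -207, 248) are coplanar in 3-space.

No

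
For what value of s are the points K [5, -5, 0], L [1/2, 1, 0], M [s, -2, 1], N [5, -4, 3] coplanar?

3

Normal to plane KLN: n = (18, 27/2, -9/2); plane equation n·P = 45/2.
Requiring n·M = 45/2: (18)s + (-63/2) = 45/2.
So s = 3.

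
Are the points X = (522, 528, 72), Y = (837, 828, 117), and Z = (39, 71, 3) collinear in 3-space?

XY = (315, 300, 45), XZ = (-483, -457, -69).
XY × XZ = (-135, 0, 945).
The cross product is nonzero, so the points do not lie on one line.

No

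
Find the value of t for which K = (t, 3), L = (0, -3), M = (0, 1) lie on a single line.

0

The three points are collinear iff det[KL; KM] = 0.
This determinant is linear in t: (-4)t + (0) = 0, so t = 0.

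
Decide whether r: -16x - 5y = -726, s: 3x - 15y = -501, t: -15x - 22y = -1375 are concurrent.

The three lines meet at one point iff the augmented coefficient matrix [aᵢ bᵢ cᵢ] has rank < 3, i.e. its determinant vanishes.
Here the determinant is -582.
Nonzero, so no common point exists.

No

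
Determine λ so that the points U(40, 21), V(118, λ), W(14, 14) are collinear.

Collinearity: (V − U) must be parallel to (W − U) = (-26, -7).
Cross-multiplying the components: (λ − 21)·(-26) = (78)·(-7).
Solving gives λ = 42.

42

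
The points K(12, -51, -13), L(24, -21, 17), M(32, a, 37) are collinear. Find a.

-1

Collinearity requires KL × KM = 0; each component is linear in a.
The x-component gives (-30)a + (-30) = 0, so a = -1.
The remaining components then also vanish.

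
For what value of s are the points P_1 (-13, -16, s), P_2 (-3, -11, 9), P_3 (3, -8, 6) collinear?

14

Direction P_2P_3 = (6, 3, -3). From the x-coordinate of P_1, the parameter along the line is τ = (-13 − (-3))/6 = -5/3.
Then s = 9 + (-5/3)·(-3) = 14.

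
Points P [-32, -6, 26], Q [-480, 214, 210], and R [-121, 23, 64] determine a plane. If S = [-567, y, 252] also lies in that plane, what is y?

Coplanarity requires PQ · (PR × PS) = 0.
PQ = (-448, 220, 184), PR = (-89, 29, 38); the triple product is linear in y with coefficient 648 and constant term -125064.
Setting it to zero: y = 193.

193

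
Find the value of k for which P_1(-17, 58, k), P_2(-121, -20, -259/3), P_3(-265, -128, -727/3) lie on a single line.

Collinearity requires P_1P_2 × P_1P_3 = 0; each component is linear in k.
The x-component gives (-108)k + (2844) = 0, so k = 79/3.
The remaining components then also vanish.

79/3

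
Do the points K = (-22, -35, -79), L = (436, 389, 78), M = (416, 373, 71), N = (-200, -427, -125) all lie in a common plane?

No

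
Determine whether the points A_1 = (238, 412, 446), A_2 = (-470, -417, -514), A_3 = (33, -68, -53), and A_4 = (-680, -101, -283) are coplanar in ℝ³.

No

With A_1 as base: A_1A_2 = (-708, -829, -960), A_1A_3 = (-205, -480, -499), A_1A_4 = (-918, -513, -729).
A_1A_3 × A_1A_4 = (93933, 308637, -335475).
A_1A_2 · (A_1A_3 × A_1A_4) = -308637.
Since -308637 ≠ 0, the four points are not coplanar.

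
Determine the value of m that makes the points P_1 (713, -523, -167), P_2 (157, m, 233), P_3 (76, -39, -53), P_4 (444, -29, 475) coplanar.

46

The points are coplanar iff P_1P_2 · (P_1P_3 × P_1P_4) = 0.
Expanding, this is linear in m: (378288)m + (-17401248) = 0.
So m = 46.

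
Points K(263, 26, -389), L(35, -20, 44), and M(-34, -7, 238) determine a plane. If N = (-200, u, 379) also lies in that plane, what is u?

-115

Coplanarity requires KL · (KM × KN) = 0.
KL = (-228, -46, 433), KM = (-297, -33, 627); the triple product is linear in u with coefficient 14355 and constant term 1650825.
Setting it to zero: u = -115.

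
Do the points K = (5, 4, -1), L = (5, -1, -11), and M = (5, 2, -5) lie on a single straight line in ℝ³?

Yes

KL = (0, -5, -10), KM = (0, -2, -4).
Each component of KM is 2/5 times the corresponding component of KL, so KM = 2/5·KL and the points are collinear.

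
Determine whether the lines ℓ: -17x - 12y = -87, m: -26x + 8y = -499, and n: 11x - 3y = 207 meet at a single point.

The three lines meet at one point iff the augmented coefficient matrix [aᵢ bᵢ cᵢ] has rank < 3, i.e. its determinant vanishes.
Here the determinant is -549.
Nonzero, so no common point exists.

No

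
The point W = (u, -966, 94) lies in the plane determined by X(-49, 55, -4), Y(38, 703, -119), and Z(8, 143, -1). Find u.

The plane through X, Y, Z has equation 12064x − 6816y − 29280z = -848896.
Substituting W: (12064)u + (3831936) = -848896, so u = -388.

-388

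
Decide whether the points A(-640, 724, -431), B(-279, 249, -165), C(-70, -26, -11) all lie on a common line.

AB = (361, -475, 266), AC = (570, -750, 420).
AB × AC = (0, 0, 0).
The cross product vanishes, so the three points are collinear.

Yes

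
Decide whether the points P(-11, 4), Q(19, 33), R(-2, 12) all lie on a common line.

PQ = (30, 29), PR = (9, 8).
det[PQ; PR] = (30)(8) − (29)(9) = -21.
The determinant is nonzero, so they are not collinear.

No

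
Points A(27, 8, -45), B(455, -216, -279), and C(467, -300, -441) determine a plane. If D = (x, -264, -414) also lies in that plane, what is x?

377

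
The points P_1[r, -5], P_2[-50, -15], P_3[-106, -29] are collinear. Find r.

-10

Collinearity: (P_1 − P_2) must be parallel to (P_3 − P_2) = (-56, -14).
Cross-multiplying the components: (r − (-50))·(-14) = (10)·(-56).
Solving gives r = -10.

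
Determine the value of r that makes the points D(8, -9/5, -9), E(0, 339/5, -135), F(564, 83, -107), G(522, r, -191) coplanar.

Normal to plane DEF: n = (3864, -70840, -39376); plane equation n·P = 512808.
Requiring n·G = 512808: (-70840)r + (9537824) = 512808.
So r = 637/5.

637/5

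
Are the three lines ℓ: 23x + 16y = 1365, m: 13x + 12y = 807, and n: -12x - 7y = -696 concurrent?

Yes

Intersecting ℓ and m: solving the 2×2 system gives (x, y) = (51, 12).
Substitute into n: (-12)(51) + (-7)(12) = -696.
This equals -696, so (51, 12) lies on all three lines and they are concurrent.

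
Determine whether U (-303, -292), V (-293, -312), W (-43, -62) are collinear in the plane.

UV = (10, -20), UW = (260, 230).
det[UV; UW] = (10)(230) − (-20)(260) = 7500.
The determinant is nonzero, so they are not collinear.

No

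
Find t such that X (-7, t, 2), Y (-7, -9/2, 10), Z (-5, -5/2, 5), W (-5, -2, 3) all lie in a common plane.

-5/2

The points are coplanar iff XY · (XZ × XW) = 0.
Expanding, this is linear in t: (-4)t + (-10) = 0.
So t = -5/2.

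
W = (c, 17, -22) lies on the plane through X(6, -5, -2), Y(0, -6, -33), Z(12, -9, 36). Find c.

8

A normal to the plane is n = XY × XZ = (-162, 42, 30).
W lies in the plane iff n · XW = 0.
This gives (-162)c + (1296) = 0, so c = 8.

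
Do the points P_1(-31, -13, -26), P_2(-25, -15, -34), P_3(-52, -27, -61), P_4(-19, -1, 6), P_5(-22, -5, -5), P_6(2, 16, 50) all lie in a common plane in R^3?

Yes

The plane through P_1, P_2, P_3 has normal n = P_1P_2 × P_1P_3 = (-42, 378, -126) and equation n·P = -336.
Checking the remaining points: n·P_4 = -336, n·P_5 = -336, n·P_6 = -336.
All equal -336, so all 6 points lie in one plane.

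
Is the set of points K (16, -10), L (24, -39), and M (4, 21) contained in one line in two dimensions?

No

KL = (8, -29), KM = (-12, 31).
det[KL; KM] = (8)(31) − (-29)(-12) = -100.
The determinant is nonzero, so they are not collinear.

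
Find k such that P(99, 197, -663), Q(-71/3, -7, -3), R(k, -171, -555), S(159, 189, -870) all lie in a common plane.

The points are coplanar iff PQ · (PR × PS) = 0.
Expanding, this is linear in k: (-47508)k + (8503932) = 0.
So k = 179.

179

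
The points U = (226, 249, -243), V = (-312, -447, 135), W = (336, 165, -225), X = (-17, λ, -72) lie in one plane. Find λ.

-66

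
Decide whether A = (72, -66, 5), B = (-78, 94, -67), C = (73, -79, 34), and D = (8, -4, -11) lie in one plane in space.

A normal to the plane through A, B, C is n = AB × AC = (3704, 4278, 1790).
The plane has equation n·P = -6710. For D: n·D = -7170.
-7170 ≠ -6710, so D is off the plane.

No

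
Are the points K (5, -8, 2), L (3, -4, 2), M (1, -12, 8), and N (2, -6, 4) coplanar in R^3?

Yes

With K as base: KL = (-2, 4, 0), KM = (-4, -4, 6), KN = (-3, 2, 2).
KM × KN = (-20, -10, -20).
KL · (KM × KN) = 0.
The scalar triple product vanishes, so the four points are coplanar.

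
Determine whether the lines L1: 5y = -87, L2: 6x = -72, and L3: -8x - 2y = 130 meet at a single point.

Lines aᵢx + bᵢy = cᵢ with pairwise distinct directions are concurrent exactly when det[aᵢ bᵢ cᵢ] = 0.
Here the determinant is 24.
Nonzero, so no common point exists.

No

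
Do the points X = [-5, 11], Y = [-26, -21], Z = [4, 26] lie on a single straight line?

No

XY = (-21, -32), XZ = (9, 15).
Twice the signed area of △XYZ is (-21)(15) − (-32)(9) = -27.
The area is nonzero, so the three points are not collinear.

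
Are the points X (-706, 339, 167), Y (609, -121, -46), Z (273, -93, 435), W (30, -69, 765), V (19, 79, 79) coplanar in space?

The plane through X, Y, Z has normal n = XY × XZ = (-215296, -560947, -117740) and equation n·P = -57824637.
Checking the remaining points: n·W = -57824637, n·V = -57706897.
Since n·V = -57706897 ≠ -57824637, V is off the plane and the points are not all coplanar.

No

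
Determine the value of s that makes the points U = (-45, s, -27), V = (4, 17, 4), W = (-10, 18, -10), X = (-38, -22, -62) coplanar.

Coplanarity ⇔ det[UV; UW; UX] = 0.
Expanding, this is linear in s: (336)s + (-17472) = 0.
So s = 52.

52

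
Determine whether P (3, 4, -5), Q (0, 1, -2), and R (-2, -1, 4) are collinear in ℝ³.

No

PQ = (-3, -3, 3), PR = (-5, -5, 9).
PQ × PR = (-12, 12, 0).
The cross product is nonzero, so the points do not lie on one line.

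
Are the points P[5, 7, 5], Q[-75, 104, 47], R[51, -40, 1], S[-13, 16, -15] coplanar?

Yes

The four points are coplanar iff the 3×3 determinant with rows PQ, PR, PS is zero.
Rows: (-80, 97, 42), (46, -47, -4), (-18, 9, -20).
Expanding along the first row: (-80)(976) − (97)(-992) + (42)(-432) = 0.
Zero determinant ⇒ coplanar.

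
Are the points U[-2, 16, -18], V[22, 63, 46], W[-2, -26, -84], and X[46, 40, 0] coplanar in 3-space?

Yes

With U as base: UV = (24, 47, 64), UW = (0, -42, -66), UX = (48, 24, 18).
UW × UX = (828, -3168, 2016).
UV · (UW × UX) = 0.
The scalar triple product vanishes, so the four points are coplanar.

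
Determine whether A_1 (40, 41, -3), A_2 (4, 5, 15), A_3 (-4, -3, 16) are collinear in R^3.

A_1A_2 = (-36, -36, 18), A_1A_3 = (-44, -44, 19).
A_1A_2 × A_1A_3 = (108, -108, 0).
The cross product is nonzero, so the points do not lie on one line.

No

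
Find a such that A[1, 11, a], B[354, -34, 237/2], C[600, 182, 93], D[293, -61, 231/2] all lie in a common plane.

61/2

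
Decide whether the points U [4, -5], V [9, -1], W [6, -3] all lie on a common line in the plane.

UV = (5, 4), UW = (2, 2).
If collinear, UW would be a scalar multiple of UV. But (5)·(2) ≠ (4)·(2) (difference 2), so they are not parallel; the points are not collinear.

No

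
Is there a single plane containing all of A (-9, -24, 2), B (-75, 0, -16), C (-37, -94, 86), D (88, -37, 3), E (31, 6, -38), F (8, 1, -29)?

The plane through A, B, C has normal n = AB × AC = (756, 6048, 5292) and equation n·P = -141372.
Checking the remaining points: n·D = -141372, n·E = -141372, n·F = -141372.
All equal -141372, so all 6 points lie in one plane.

Yes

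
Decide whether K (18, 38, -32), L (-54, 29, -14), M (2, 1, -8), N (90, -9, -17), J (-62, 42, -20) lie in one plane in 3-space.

The plane through K, L, M has normal n = KL × KM = (450, 1440, 2520) and equation n·P = -17820.
Checking the remaining points: n·N = -15300, n·J = -17820.
Since n·N = -15300 ≠ -17820, N is off the plane and the points are not all coplanar.

No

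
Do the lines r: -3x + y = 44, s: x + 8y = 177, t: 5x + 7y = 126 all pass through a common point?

The three lines meet at one point iff the augmented coefficient matrix [aᵢ bᵢ cᵢ] has rank < 3, i.e. its determinant vanishes.
Here the determinant is 0.
It vanishes, so the lines are concurrent at (-7, 23).

Yes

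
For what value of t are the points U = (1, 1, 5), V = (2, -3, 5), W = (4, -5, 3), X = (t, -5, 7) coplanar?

1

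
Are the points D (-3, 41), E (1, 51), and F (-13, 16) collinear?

DE = (4, 10), DF = (-10, -25).
Twice the signed area of △DEF is (4)(-25) − (10)(-10) = 0.
The triangle is degenerate (zero area), so the points are collinear.

Yes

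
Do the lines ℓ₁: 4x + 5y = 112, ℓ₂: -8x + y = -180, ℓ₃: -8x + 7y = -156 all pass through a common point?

Yes

The three lines meet at one point iff the augmented coefficient matrix [aᵢ bᵢ cᵢ] has rank < 3, i.e. its determinant vanishes.
Here the determinant is 0.
It vanishes, so the lines are concurrent at (23, 4).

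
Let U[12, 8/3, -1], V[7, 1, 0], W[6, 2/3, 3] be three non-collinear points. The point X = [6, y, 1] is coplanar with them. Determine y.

2/3

The plane through U, V, W has equation −(14/3)x + 14y = -56/3.
Substituting X: (14)y + (-28) = -56/3, so y = 2/3.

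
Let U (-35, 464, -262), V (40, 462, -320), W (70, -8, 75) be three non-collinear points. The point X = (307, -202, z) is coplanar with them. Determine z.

59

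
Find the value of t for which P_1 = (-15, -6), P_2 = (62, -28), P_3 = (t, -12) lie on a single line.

6

The three points are collinear iff det[P_1P_2; P_1P_3] = 0.
This determinant is linear in t: (22)t + (-132) = 0, so t = 6.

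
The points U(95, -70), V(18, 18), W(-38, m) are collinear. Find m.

The three points are collinear iff det[UV; UW] = 0.
This determinant is linear in m: (-77)m + (6314) = 0, so m = 82.

82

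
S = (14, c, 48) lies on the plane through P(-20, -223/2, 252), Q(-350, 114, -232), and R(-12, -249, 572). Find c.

-26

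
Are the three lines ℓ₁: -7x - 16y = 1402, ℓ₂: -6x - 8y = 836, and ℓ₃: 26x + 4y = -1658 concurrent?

Intersecting ℓ₁ and ℓ₂: solving the 2×2 system gives (x, y) = (-54, -64).
Substitute into ℓ₃: (26)(-54) + (4)(-64) = -1660.
But ℓ₃ requires -1658 ≠ -1660, so the three lines have no common point.

No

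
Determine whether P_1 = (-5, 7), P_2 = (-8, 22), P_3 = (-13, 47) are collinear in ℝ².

P_1P_2 = (-3, 15), P_1P_3 = (-8, 40).
Twice the signed area of △P_1P_2P_3 is (-3)(40) − (15)(-8) = 0.
The triangle is degenerate (zero area), so the points are collinear.

Yes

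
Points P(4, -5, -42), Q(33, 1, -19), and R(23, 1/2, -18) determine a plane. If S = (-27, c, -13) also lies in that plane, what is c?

-2

Coplanarity requires PQ · (PR × PS) = 0.
PQ = (29, 6, 23), PR = (19, 11/2, 24); the triple product is linear in c with coefficient -259 and constant term -518.
Setting it to zero: c = -2.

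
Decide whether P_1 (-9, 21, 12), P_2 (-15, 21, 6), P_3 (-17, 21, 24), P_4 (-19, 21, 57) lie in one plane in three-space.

The four points are coplanar iff the 3×3 determinant with rows P_1P_2, P_1P_3, P_1P_4 is zero.
Rows: (-6, 0, -6), (-8, 0, 12), (-10, 0, 45).
Expanding along the first row: (-6)(0) − (0)(-240) + (-6)(0) = 0.
Zero determinant ⇒ coplanar.

Yes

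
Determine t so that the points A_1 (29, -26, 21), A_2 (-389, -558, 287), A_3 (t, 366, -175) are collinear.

Direction A_1A_2 = (-418, -532, 266). From the y-coordinate of A_3, the parameter along the line is τ = (366 − (-26))/(-532) = -14/19.
Then t = 29 + (-14/19)·(-418) = 337.

337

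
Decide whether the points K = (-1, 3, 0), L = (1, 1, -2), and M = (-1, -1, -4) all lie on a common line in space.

No

KL = (2, -2, -2), KM = (0, -4, -4).
Comparing components 3 and 1: (-2)(0) − (2)(-4) = 8 ≠ 0, so KL and KM are not parallel and the points are not collinear.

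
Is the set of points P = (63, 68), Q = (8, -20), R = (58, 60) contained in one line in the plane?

Yes

PQ = (-55, -88), PR = (-5, -8).
det[PQ; PR] = (-55)(-8) − (-88)(-5) = 0.
The determinant is zero, so the points are collinear.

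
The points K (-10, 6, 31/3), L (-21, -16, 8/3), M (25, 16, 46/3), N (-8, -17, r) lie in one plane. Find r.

3

Normal to plane KLM: n = (-100/3, -640/3, 660); plane equation n·P = 17620/3.
Requiring n·N = 17620/3: (660)r + (11680/3) = 17620/3.
So r = 3.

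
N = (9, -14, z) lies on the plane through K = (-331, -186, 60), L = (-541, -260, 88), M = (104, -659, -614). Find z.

66

The plane through K, L, M has equation 63120x − 129360y + 131520z = 11059440.
Substituting N: (131520)z + (2379120) = 11059440, so z = 66.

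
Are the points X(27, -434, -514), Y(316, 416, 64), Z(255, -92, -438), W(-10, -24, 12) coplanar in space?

The four points are coplanar iff the 3×3 determinant with rows XY, XZ, XW is zero.
Rows: (289, 850, 578), (228, 342, 76), (-37, 410, 526).
Expanding along the first row: (289)(148732) − (850)(122740) + (578)(106134) = 0.
Zero determinant ⇒ coplanar.

Yes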